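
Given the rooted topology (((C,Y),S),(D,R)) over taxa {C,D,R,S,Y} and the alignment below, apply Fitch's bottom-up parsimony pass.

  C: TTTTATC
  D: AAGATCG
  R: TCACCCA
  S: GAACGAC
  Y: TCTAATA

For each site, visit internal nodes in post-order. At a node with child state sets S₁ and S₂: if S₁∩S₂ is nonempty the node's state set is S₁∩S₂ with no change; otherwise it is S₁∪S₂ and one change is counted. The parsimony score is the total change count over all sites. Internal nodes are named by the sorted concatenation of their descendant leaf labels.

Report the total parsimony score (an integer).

[col 0] CY: children C:{T}, Y:{T} ∩→ {T}; cost 0
[col 0] CSY: children CY:{T}, S:{G} ∪→ {G,T}; cost 1
[col 0] DR: children D:{A}, R:{T} ∪→ {A,T}; cost 1
[col 0] CDRSY: children CSY:{G,T}, DR:{A,T} ∩→ {T}; cost 0
[col 1] CY: children C:{T}, Y:{C} ∪→ {C,T}; cost 1
[col 1] CSY: children CY:{C,T}, S:{A} ∪→ {A,C,T}; cost 1
[col 1] DR: children D:{A}, R:{C} ∪→ {A,C}; cost 1
[col 1] CDRSY: children CSY:{A,C,T}, DR:{A,C} ∩→ {A,C}; cost 0
[col 2] CY: children C:{T}, Y:{T} ∩→ {T}; cost 0
[col 2] CSY: children CY:{T}, S:{A} ∪→ {A,T}; cost 1
[col 2] DR: children D:{G}, R:{A} ∪→ {A,G}; cost 1
[col 2] CDRSY: children CSY:{A,T}, DR:{A,G} ∩→ {A}; cost 0
[col 3] CY: children C:{T}, Y:{A} ∪→ {A,T}; cost 1
[col 3] CSY: children CY:{A,T}, S:{C} ∪→ {A,C,T}; cost 1
[col 3] DR: children D:{A}, R:{C} ∪→ {A,C}; cost 1
[col 3] CDRSY: children CSY:{A,C,T}, DR:{A,C} ∩→ {A,C}; cost 0
[col 4] CY: children C:{A}, Y:{A} ∩→ {A}; cost 0
[col 4] CSY: children CY:{A}, S:{G} ∪→ {A,G}; cost 1
[col 4] DR: children D:{T}, R:{C} ∪→ {C,T}; cost 1
[col 4] CDRSY: children CSY:{A,G}, DR:{C,T} ∪→ {A,C,G,T}; cost 1
[col 5] CY: children C:{T}, Y:{T} ∩→ {T}; cost 0
[col 5] CSY: children CY:{T}, S:{A} ∪→ {A,T}; cost 1
[col 5] DR: children D:{C}, R:{C} ∩→ {C}; cost 0
[col 5] CDRSY: children CSY:{A,T}, DR:{C} ∪→ {A,C,T}; cost 1
[col 6] CY: children C:{C}, Y:{A} ∪→ {A,C}; cost 1
[col 6] CSY: children CY:{A,C}, S:{C} ∩→ {C}; cost 0
[col 6] DR: children D:{G}, R:{A} ∪→ {A,G}; cost 1
[col 6] CDRSY: children CSY:{C}, DR:{A,G} ∪→ {A,C,G}; cost 1
per-site changes: [2, 3, 2, 3, 3, 2, 3]; total = 18

18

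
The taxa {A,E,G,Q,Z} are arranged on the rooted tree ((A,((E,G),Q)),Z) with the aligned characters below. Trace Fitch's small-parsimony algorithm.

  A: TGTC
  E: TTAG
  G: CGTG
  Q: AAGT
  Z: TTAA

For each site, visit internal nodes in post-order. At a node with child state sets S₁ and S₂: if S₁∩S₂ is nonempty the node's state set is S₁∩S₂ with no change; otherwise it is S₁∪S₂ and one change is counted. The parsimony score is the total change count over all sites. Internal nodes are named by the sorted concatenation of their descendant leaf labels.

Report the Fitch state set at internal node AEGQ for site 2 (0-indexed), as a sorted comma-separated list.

[col 0] EG: children E:{T}, G:{C} ∪→ {C,T}; cost 1
[col 0] EGQ: children EG:{C,T}, Q:{A} ∪→ {A,C,T}; cost 1
[col 0] AEGQ: children A:{T}, EGQ:{A,C,T} ∩→ {T}; cost 0
[col 0] AEGQZ: children AEGQ:{T}, Z:{T} ∩→ {T}; cost 0
[col 1] EG: children E:{T}, G:{G} ∪→ {G,T}; cost 1
[col 1] EGQ: children EG:{G,T}, Q:{A} ∪→ {A,G,T}; cost 1
[col 1] AEGQ: children A:{G}, EGQ:{A,G,T} ∩→ {G}; cost 0
[col 1] AEGQZ: children AEGQ:{G}, Z:{T} ∪→ {G,T}; cost 1
[col 2] EG: children E:{A}, G:{T} ∪→ {A,T}; cost 1
[col 2] EGQ: children EG:{A,T}, Q:{G} ∪→ {A,G,T}; cost 1
[col 2] AEGQ: children A:{T}, EGQ:{A,G,T} ∩→ {T}; cost 0
[col 2] AEGQZ: children AEGQ:{T}, Z:{A} ∪→ {A,T}; cost 1
[col 3] EG: children E:{G}, G:{G} ∩→ {G}; cost 0
[col 3] EGQ: children EG:{G}, Q:{T} ∪→ {G,T}; cost 1
[col 3] AEGQ: children A:{C}, EGQ:{G,T} ∪→ {C,G,T}; cost 1
[col 3] AEGQZ: children AEGQ:{C,G,T}, Z:{A} ∪→ {A,C,G,T}; cost 1
per-site changes: [2, 3, 3, 3]; total = 11

T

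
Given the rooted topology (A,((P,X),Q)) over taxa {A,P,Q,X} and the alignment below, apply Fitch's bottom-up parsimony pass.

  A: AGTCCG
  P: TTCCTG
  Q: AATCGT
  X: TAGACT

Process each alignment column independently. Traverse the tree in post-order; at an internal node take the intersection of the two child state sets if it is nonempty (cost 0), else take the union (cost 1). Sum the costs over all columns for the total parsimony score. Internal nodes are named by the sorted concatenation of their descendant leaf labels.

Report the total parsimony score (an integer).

10

[col 0] PX: children P:{T}, X:{T} ∩→ {T}; cost 0
[col 0] PQX: children PX:{T}, Q:{A} ∪→ {A,T}; cost 1
[col 0] APQX: children A:{A}, PQX:{A,T} ∩→ {A}; cost 0
[col 1] PX: children P:{T}, X:{A} ∪→ {A,T}; cost 1
[col 1] PQX: children PX:{A,T}, Q:{A} ∩→ {A}; cost 0
[col 1] APQX: children A:{G}, PQX:{A} ∪→ {A,G}; cost 1
[col 2] PX: children P:{C}, X:{G} ∪→ {C,G}; cost 1
[col 2] PQX: children PX:{C,G}, Q:{T} ∪→ {C,G,T}; cost 1
[col 2] APQX: children A:{T}, PQX:{C,G,T} ∩→ {T}; cost 0
[col 3] PX: children P:{C}, X:{A} ∪→ {A,C}; cost 1
[col 3] PQX: children PX:{A,C}, Q:{C} ∩→ {C}; cost 0
[col 3] APQX: children A:{C}, PQX:{C} ∩→ {C}; cost 0
[col 4] PX: children P:{T}, X:{C} ∪→ {C,T}; cost 1
[col 4] PQX: children PX:{C,T}, Q:{G} ∪→ {C,G,T}; cost 1
[col 4] APQX: children A:{C}, PQX:{C,G,T} ∩→ {C}; cost 0
[col 5] PX: children P:{G}, X:{T} ∪→ {G,T}; cost 1
[col 5] PQX: children PX:{G,T}, Q:{T} ∩→ {T}; cost 0
[col 5] APQX: children A:{G}, PQX:{T} ∪→ {G,T}; cost 1
per-site changes: [1, 2, 2, 1, 2, 2]; total = 10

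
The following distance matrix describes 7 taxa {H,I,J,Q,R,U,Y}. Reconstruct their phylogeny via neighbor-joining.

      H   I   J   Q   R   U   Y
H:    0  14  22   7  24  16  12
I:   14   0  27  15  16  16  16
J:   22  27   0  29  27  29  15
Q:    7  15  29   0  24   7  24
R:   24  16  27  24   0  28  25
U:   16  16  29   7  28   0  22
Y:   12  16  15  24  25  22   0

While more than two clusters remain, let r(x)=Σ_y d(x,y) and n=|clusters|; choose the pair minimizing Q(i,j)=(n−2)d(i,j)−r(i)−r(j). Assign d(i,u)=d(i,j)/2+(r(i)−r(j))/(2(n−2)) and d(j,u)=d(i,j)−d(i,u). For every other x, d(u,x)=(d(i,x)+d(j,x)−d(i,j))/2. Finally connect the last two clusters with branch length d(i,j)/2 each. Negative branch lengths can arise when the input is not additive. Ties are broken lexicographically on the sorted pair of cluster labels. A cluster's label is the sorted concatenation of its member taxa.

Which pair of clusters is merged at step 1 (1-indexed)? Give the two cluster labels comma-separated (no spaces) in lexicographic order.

iteration 1: select Q,U (d=7, Q=-189); attach at lengths (23/10, 47/10); label the merged cluster QU
  updated: d(H,QU)=8, d(I,QU)=12, d(J,QU)=51/2, d(QU,R)=45/2, d(QU,Y)=39/2
iteration 2: select J,Y (d=15, Q=-144); attach at lengths (89/8, 31/8); label the merged cluster JY
  updated: d(H,JY)=19/2, d(I,JY)=14, d(JY,QU)=15, d(JY,R)=37/2
iteration 3: select H,QU (d=8, Q=-89); attach at lengths (11/3, 13/3); label the merged cluster HQU
  updated: d(HQU,I)=9, d(HQU,JY)=33/4, d(HQU,R)=77/4
iteration 4: select HQU,JY (d=33/4, Q=-243/4); attach at lengths (49/16, 83/16); label the merged cluster HJQUY
  updated: d(HJQUY,I)=59/8, d(HJQUY,R)=59/4
iteration 5: select HJQUY,I (d=59/8, Q=-305/8); attach at lengths (49/16, 69/16); label the merged cluster HIJQUY
  updated: d(HIJQUY,R)=187/16
iteration 6: select HIJQUY,R (d=187/16); attach at lengths (187/32, 187/32); label the merged cluster HIJQRUY
final tree: ((((H:11/3,(Q:23/10,U:47/10):13/3):49/16,(J:89/8,Y:31/8):83/16):49/16,I:69/16):187/32,R:187/32)
total length: 917/16

Q,U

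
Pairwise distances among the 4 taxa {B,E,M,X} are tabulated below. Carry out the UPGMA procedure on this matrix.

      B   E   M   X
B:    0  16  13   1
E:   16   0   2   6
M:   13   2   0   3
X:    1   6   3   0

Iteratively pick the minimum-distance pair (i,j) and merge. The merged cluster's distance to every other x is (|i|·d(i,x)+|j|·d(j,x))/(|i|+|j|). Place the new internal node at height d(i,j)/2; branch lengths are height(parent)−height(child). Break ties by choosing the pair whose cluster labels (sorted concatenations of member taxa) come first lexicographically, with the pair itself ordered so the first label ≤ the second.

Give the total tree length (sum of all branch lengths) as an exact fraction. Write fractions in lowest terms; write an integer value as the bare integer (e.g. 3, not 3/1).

11

1. join B+X (d=1) ⇒ BX; edges |B|=1/2, |X|=1/2
  updated: d(BX,E)=11, d(BX,M)=8
2. join E+M (d=2) ⇒ EM; edges |E|=1, |M|=1
  updated: d(BX,EM)=19/2
3. join BX+EM (d=19/2) ⇒ BEMX; edges |BX|=17/4, |EM|=15/4
final tree: ((B:1/2,X:1/2):17/4,(E:1,M:1):15/4)
total length: 11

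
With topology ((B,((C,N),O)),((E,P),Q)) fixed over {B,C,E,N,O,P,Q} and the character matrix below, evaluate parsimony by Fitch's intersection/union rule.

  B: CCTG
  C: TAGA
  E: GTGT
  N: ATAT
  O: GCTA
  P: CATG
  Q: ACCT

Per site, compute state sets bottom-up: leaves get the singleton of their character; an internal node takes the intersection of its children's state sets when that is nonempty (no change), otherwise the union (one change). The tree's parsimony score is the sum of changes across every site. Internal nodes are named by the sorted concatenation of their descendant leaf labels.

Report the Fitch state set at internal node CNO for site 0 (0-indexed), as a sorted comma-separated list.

A,G,T

site 0, node CN: C={T} ∪ N={A} → {A,T} (+1)
site 0, node CNO: CN={A,T} ∪ O={G} → {A,G,T} (+1)
site 0, node BCNO: B={C} ∪ CNO={A,G,T} → {A,C,G,T} (+1)
site 0, node EP: E={G} ∪ P={C} → {C,G} (+1)
site 0, node EPQ: EP={C,G} ∪ Q={A} → {A,C,G} (+1)
site 0, node BCENOPQ: BCNO={A,C,G,T} ∩ EPQ={A,C,G} → {A,C,G} (+0)
site 1, node CN: C={A} ∪ N={T} → {A,T} (+1)
site 1, node CNO: CN={A,T} ∪ O={C} → {A,C,T} (+1)
site 1, node BCNO: B={C} ∩ CNO={A,C,T} → {C} (+0)
site 1, node EP: E={T} ∪ P={A} → {A,T} (+1)
site 1, node EPQ: EP={A,T} ∪ Q={C} → {A,C,T} (+1)
site 1, node BCENOPQ: BCNO={C} ∩ EPQ={A,C,T} → {C} (+0)
site 2, node CN: C={G} ∪ N={A} → {A,G} (+1)
site 2, node CNO: CN={A,G} ∪ O={T} → {A,G,T} (+1)
site 2, node BCNO: B={T} ∩ CNO={A,G,T} → {T} (+0)
site 2, node EP: E={G} ∪ P={T} → {G,T} (+1)
site 2, node EPQ: EP={G,T} ∪ Q={C} → {C,G,T} (+1)
site 2, node BCENOPQ: BCNO={T} ∩ EPQ={C,G,T} → {T} (+0)
site 3, node CN: C={A} ∪ N={T} → {A,T} (+1)
site 3, node CNO: CN={A,T} ∩ O={A} → {A} (+0)
site 3, node BCNO: B={G} ∪ CNO={A} → {A,G} (+1)
site 3, node EP: E={T} ∪ P={G} → {G,T} (+1)
site 3, node EPQ: EP={G,T} ∩ Q={T} → {T} (+0)
site 3, node BCENOPQ: BCNO={A,G} ∪ EPQ={T} → {A,G,T} (+1)
per-site changes: [5, 4, 4, 4]; total = 17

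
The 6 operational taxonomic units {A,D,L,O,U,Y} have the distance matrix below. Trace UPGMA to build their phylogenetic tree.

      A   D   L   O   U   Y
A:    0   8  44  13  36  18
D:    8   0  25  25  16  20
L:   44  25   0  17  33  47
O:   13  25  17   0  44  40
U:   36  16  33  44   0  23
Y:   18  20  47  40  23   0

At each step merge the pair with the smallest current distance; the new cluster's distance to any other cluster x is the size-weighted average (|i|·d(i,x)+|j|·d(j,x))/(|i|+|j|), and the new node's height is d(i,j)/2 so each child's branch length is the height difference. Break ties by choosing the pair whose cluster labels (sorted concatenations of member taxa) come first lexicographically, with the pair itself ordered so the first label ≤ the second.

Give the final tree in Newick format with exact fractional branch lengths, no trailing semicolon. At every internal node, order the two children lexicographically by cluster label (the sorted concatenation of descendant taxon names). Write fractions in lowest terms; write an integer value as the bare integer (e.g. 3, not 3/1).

((((A:4,D:4):11/2,Y:19/2):3,U:25/2):71/16,(L:17/2,O:17/2):135/16)

iteration 1: select A,D (d=8); attach at lengths (4, 4); label the merged cluster AD
  updated: d(AD,L)=69/2, d(AD,O)=19, d(AD,U)=26, d(AD,Y)=19
iteration 2: select L,O (d=17); attach at lengths (17/2, 17/2); label the merged cluster LO
  updated: d(AD,LO)=107/4, d(LO,U)=77/2, d(LO,Y)=87/2
iteration 3: select AD,Y (d=19); attach at lengths (11/2, 19/2); label the merged cluster ADY
  updated: d(ADY,LO)=97/3, d(ADY,U)=25
iteration 4: select ADY,U (d=25); attach at lengths (3, 25/2); label the merged cluster ADUY
  updated: d(ADUY,LO)=271/8
iteration 5: select ADUY,LO (d=271/8); attach at lengths (71/16, 135/16); label the merged cluster ADLOUY
final tree: ((((A:4,D:4):11/2,Y:19/2):3,U:25/2):71/16,(L:17/2,O:17/2):135/16)
total length: 547/8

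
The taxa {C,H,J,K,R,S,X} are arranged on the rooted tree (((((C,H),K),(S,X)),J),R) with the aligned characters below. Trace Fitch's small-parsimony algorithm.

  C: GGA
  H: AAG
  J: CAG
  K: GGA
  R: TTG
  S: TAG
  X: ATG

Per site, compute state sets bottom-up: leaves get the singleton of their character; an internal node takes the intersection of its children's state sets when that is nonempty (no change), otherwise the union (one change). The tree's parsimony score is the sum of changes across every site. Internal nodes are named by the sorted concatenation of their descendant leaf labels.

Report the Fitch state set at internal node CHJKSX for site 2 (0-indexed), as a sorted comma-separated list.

CH@0: {G} ∪ {A} = {A,G} (union, +1)
CHK@0: {A,G} ∩ {G} = {G} (intersection, +0)
SX@0: {T} ∪ {A} = {A,T} (union, +1)
CHKSX@0: {G} ∪ {A,T} = {A,G,T} (union, +1)
CHJKSX@0: {A,G,T} ∪ {C} = {A,C,G,T} (union, +1)
CHJKRSX@0: {A,C,G,T} ∩ {T} = {T} (intersection, +0)
CH@1: {G} ∪ {A} = {A,G} (union, +1)
CHK@1: {A,G} ∩ {G} = {G} (intersection, +0)
SX@1: {A} ∪ {T} = {A,T} (union, +1)
CHKSX@1: {G} ∪ {A,T} = {A,G,T} (union, +1)
CHJKSX@1: {A,G,T} ∩ {A} = {A} (intersection, +0)
CHJKRSX@1: {A} ∪ {T} = {A,T} (union, +1)
CH@2: {A} ∪ {G} = {A,G} (union, +1)
CHK@2: {A,G} ∩ {A} = {A} (intersection, +0)
SX@2: {G} ∩ {G} = {G} (intersection, +0)
CHKSX@2: {A} ∪ {G} = {A,G} (union, +1)
CHJKSX@2: {A,G} ∩ {G} = {G} (intersection, +0)
CHJKRSX@2: {G} ∩ {G} = {G} (intersection, +0)
per-site changes: [4, 4, 2]; total = 10

G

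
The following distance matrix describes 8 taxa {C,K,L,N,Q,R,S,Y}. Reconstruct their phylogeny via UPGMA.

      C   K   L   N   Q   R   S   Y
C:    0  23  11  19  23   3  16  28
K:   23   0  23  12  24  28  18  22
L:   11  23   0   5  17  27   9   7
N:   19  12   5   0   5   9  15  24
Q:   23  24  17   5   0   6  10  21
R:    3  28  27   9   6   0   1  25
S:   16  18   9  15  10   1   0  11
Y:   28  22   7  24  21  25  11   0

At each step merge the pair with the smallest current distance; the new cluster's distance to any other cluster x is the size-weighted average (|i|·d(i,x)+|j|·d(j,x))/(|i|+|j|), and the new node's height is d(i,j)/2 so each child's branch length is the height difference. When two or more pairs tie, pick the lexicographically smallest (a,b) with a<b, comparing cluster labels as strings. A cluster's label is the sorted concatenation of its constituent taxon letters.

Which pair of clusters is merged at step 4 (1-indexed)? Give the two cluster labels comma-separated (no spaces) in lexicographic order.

iteration 1: select R,S (d=1); attach at lengths (1/2, 1/2); label the merged cluster RS
  updated: d(C,RS)=19/2, d(K,RS)=23, d(L,RS)=18, d(N,RS)=12, d(Q,RS)=8, d(RS,Y)=18
iteration 2: select L,N (d=5); attach at lengths (5/2, 5/2); label the merged cluster LN
  updated: d(C,LN)=15, d(K,LN)=35/2, d(LN,Q)=11, d(LN,RS)=15, d(LN,Y)=31/2
iteration 3: select Q,RS (d=8); attach at lengths (4, 7/2); label the merged cluster QRS
  updated: d(C,QRS)=14, d(K,QRS)=70/3, d(LN,QRS)=41/3, d(QRS,Y)=19
iteration 4: select LN,QRS (d=41/3); attach at lengths (13/3, 17/6); label the merged cluster LNQRS
  updated: d(C,LNQRS)=72/5, d(K,LNQRS)=21, d(LNQRS,Y)=88/5
iteration 5: select C,LNQRS (d=72/5); attach at lengths (36/5, 11/30); label the merged cluster CLNQRS
  updated: d(CLNQRS,K)=64/3, d(CLNQRS,Y)=58/3
iteration 6: select CLNQRS,Y (d=58/3); attach at lengths (37/15, 29/3); label the merged cluster CLNQRSY
  updated: d(CLNQRSY,K)=150/7
iteration 7: select CLNQRSY,K (d=150/7); attach at lengths (22/21, 75/7); label the merged cluster CKLNQRSY
final tree: (((C:36/5,((L:5/2,N:5/2):13/3,(Q:4,(R:1/2,S:1/2):7/2):17/6):11/30):37/15,Y:29/3):22/21,K:75/7)
total length: 3649/70

LN,QRS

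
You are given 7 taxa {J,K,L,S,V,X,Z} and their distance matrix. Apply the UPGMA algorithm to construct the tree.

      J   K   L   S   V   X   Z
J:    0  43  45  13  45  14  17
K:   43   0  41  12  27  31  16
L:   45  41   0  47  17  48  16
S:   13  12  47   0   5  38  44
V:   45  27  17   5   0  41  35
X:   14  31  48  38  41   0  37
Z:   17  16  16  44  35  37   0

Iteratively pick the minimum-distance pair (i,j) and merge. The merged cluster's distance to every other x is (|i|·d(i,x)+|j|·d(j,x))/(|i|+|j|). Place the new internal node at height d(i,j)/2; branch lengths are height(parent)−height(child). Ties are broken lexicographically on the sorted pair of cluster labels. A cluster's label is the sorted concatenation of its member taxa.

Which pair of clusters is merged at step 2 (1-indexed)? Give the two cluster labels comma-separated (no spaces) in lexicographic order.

iteration 1: select S,V (d=5); attach at lengths (5/2, 5/2); label the merged cluster SV
  updated: d(J,SV)=29, d(K,SV)=39/2, d(L,SV)=32, d(SV,X)=79/2, d(SV,Z)=79/2
iteration 2: select J,X (d=14); attach at lengths (7, 7); label the merged cluster JX
  updated: d(JX,K)=37, d(JX,L)=93/2, d(JX,SV)=137/4, d(JX,Z)=27
iteration 3: select K,Z (d=16); attach at lengths (8, 8); label the merged cluster KZ
  updated: d(JX,KZ)=32, d(KZ,L)=57/2, d(KZ,SV)=59/2
iteration 4: select KZ,L (d=57/2); attach at lengths (25/4, 57/4); label the merged cluster KLZ
  updated: d(JX,KLZ)=221/6, d(KLZ,SV)=91/3
iteration 5: select KLZ,SV (d=91/3); attach at lengths (11/12, 38/3); label the merged cluster KLSVZ
  updated: d(JX,KLSVZ)=179/5
iteration 6: select JX,KLSVZ (d=179/5); attach at lengths (109/10, 41/15); label the merged cluster JKLSVXZ
final tree: ((J:7,X:7):109/10,(((K:8,Z:8):25/4,L:57/4):11/12,(S:5/2,V:5/2):38/3):41/15)
total length: 4963/60

J,X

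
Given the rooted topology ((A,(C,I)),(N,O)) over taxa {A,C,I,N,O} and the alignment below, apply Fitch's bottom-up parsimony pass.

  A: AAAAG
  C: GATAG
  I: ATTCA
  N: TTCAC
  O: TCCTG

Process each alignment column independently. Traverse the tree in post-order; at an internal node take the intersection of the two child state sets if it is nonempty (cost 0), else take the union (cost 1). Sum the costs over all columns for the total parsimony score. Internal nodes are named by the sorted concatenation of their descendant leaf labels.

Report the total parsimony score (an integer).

site 0, node CI: C={G} ∪ I={A} → {A,G} (+1)
site 0, node ACI: A={A} ∩ CI={A,G} → {A} (+0)
site 0, node NO: N={T} ∩ O={T} → {T} (+0)
site 0, node ACINO: ACI={A} ∪ NO={T} → {A,T} (+1)
site 1, node CI: C={A} ∪ I={T} → {A,T} (+1)
site 1, node ACI: A={A} ∩ CI={A,T} → {A} (+0)
site 1, node NO: N={T} ∪ O={C} → {C,T} (+1)
site 1, node ACINO: ACI={A} ∪ NO={C,T} → {A,C,T} (+1)
site 2, node CI: C={T} ∩ I={T} → {T} (+0)
site 2, node ACI: A={A} ∪ CI={T} → {A,T} (+1)
site 2, node NO: N={C} ∩ O={C} → {C} (+0)
site 2, node ACINO: ACI={A,T} ∪ NO={C} → {A,C,T} (+1)
site 3, node CI: C={A} ∪ I={C} → {A,C} (+1)
site 3, node ACI: A={A} ∩ CI={A,C} → {A} (+0)
site 3, node NO: N={A} ∪ O={T} → {A,T} (+1)
site 3, node ACINO: ACI={A} ∩ NO={A,T} → {A} (+0)
site 4, node CI: C={G} ∪ I={A} → {A,G} (+1)
site 4, node ACI: A={G} ∩ CI={A,G} → {G} (+0)
site 4, node NO: N={C} ∪ O={G} → {C,G} (+1)
site 4, node ACINO: ACI={G} ∩ NO={C,G} → {G} (+0)
per-site changes: [2, 3, 2, 2, 2]; total = 11

11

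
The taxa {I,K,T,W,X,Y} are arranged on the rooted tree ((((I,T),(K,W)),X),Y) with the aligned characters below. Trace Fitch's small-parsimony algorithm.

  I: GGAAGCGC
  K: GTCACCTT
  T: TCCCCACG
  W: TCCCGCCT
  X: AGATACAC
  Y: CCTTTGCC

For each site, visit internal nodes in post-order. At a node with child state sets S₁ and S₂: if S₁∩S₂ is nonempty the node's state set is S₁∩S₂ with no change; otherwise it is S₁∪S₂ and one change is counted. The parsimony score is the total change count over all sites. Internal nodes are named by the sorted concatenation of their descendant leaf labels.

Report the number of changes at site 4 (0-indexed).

site 0, node IT: I={G} ∪ T={T} → {G,T} (+1)
site 0, node KW: K={G} ∪ W={T} → {G,T} (+1)
site 0, node IKTW: IT={G,T} ∩ KW={G,T} → {G,T} (+0)
site 0, node IKTWX: IKTW={G,T} ∪ X={A} → {A,G,T} (+1)
site 0, node IKTWXY: IKTWX={A,G,T} ∪ Y={C} → {A,C,G,T} (+1)
site 1, node IT: I={G} ∪ T={C} → {C,G} (+1)
site 1, node KW: K={T} ∪ W={C} → {C,T} (+1)
site 1, node IKTW: IT={C,G} ∩ KW={C,T} → {C} (+0)
site 1, node IKTWX: IKTW={C} ∪ X={G} → {C,G} (+1)
site 1, node IKTWXY: IKTWX={C,G} ∩ Y={C} → {C} (+0)
site 2, node IT: I={A} ∪ T={C} → {A,C} (+1)
site 2, node KW: K={C} ∩ W={C} → {C} (+0)
site 2, node IKTW: IT={A,C} ∩ KW={C} → {C} (+0)
site 2, node IKTWX: IKTW={C} ∪ X={A} → {A,C} (+1)
site 2, node IKTWXY: IKTWX={A,C} ∪ Y={T} → {A,C,T} (+1)
site 3, node IT: I={A} ∪ T={C} → {A,C} (+1)
site 3, node KW: K={A} ∪ W={C} → {A,C} (+1)
site 3, node IKTW: IT={A,C} ∩ KW={A,C} → {A,C} (+0)
site 3, node IKTWX: IKTW={A,C} ∪ X={T} → {A,C,T} (+1)
site 3, node IKTWXY: IKTWX={A,C,T} ∩ Y={T} → {T} (+0)
site 4, node IT: I={G} ∪ T={C} → {C,G} (+1)
site 4, node KW: K={C} ∪ W={G} → {C,G} (+1)
site 4, node IKTW: IT={C,G} ∩ KW={C,G} → {C,G} (+0)
site 4, node IKTWX: IKTW={C,G} ∪ X={A} → {A,C,G} (+1)
site 4, node IKTWXY: IKTWX={A,C,G} ∪ Y={T} → {A,C,G,T} (+1)
site 5, node IT: I={C} ∪ T={A} → {A,C} (+1)
site 5, node KW: K={C} ∩ W={C} → {C} (+0)
site 5, node IKTW: IT={A,C} ∩ KW={C} → {C} (+0)
site 5, node IKTWX: IKTW={C} ∩ X={C} → {C} (+0)
site 5, node IKTWXY: IKTWX={C} ∪ Y={G} → {C,G} (+1)
site 6, node IT: I={G} ∪ T={C} → {C,G} (+1)
site 6, node KW: K={T} ∪ W={C} → {C,T} (+1)
site 6, node IKTW: IT={C,G} ∩ KW={C,T} → {C} (+0)
site 6, node IKTWX: IKTW={C} ∪ X={A} → {A,C} (+1)
site 6, node IKTWXY: IKTWX={A,C} ∩ Y={C} → {C} (+0)
site 7, node IT: I={C} ∪ T={G} → {C,G} (+1)
site 7, node KW: K={T} ∩ W={T} → {T} (+0)
site 7, node IKTW: IT={C,G} ∪ KW={T} → {C,G,T} (+1)
site 7, node IKTWX: IKTW={C,G,T} ∩ X={C} → {C} (+0)
site 7, node IKTWXY: IKTWX={C} ∩ Y={C} → {C} (+0)
per-site changes: [4, 3, 3, 3, 4, 2, 3, 2]; total = 24

4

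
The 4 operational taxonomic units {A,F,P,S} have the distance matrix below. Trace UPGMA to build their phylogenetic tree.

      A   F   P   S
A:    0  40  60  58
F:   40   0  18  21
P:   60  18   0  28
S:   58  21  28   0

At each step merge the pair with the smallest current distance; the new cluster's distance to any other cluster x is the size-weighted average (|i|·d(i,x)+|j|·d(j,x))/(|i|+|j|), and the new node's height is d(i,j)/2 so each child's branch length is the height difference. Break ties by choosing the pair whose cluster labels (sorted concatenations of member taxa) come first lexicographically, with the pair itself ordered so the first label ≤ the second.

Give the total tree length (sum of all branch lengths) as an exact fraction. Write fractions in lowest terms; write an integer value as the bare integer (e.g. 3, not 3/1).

887/12

iteration 1: select F,P (d=18); attach at lengths (9, 9); label the merged cluster FP
  updated: d(A,FP)=50, d(FP,S)=49/2
iteration 2: select FP,S (d=49/2); attach at lengths (13/4, 49/4); label the merged cluster FPS
  updated: d(A,FPS)=158/3
iteration 3: select A,FPS (d=158/3); attach at lengths (79/3, 169/12); label the merged cluster AFPS
final tree: (A:79/3,((F:9,P:9):13/4,S:49/4):169/12)
total length: 887/12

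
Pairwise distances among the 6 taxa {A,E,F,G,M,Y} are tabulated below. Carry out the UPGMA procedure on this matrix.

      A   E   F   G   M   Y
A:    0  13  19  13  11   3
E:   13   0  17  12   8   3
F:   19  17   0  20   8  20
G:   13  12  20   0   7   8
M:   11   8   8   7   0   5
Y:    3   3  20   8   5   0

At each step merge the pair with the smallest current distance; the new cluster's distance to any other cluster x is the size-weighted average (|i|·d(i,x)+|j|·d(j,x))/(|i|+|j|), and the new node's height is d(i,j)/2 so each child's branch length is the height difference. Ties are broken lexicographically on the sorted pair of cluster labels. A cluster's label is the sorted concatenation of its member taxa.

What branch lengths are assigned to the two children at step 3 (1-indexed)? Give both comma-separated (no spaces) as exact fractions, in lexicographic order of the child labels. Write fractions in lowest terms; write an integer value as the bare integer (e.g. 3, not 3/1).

5/2,4

iteration 1: select A,Y (d=3); attach at lengths (3/2, 3/2); label the merged cluster AY
  updated: d(AY,E)=8, d(AY,F)=39/2, d(AY,G)=21/2, d(AY,M)=8
iteration 2: select G,M (d=7); attach at lengths (7/2, 7/2); label the merged cluster GM
  updated: d(AY,GM)=37/4, d(E,GM)=10, d(F,GM)=14
iteration 3: select AY,E (d=8); attach at lengths (5/2, 4); label the merged cluster AEY
  updated: d(AEY,F)=56/3, d(AEY,GM)=19/2
iteration 4: select AEY,GM (d=19/2); attach at lengths (3/4, 5/4); label the merged cluster AEGMY
  updated: d(AEGMY,F)=84/5
iteration 5: select AEGMY,F (d=84/5); attach at lengths (73/20, 42/5); label the merged cluster AEFGMY
final tree: ((((A:3/2,Y:3/2):5/2,E:4):3/4,(G:7/2,M:7/2):5/4):73/20,F:42/5)
total length: 611/20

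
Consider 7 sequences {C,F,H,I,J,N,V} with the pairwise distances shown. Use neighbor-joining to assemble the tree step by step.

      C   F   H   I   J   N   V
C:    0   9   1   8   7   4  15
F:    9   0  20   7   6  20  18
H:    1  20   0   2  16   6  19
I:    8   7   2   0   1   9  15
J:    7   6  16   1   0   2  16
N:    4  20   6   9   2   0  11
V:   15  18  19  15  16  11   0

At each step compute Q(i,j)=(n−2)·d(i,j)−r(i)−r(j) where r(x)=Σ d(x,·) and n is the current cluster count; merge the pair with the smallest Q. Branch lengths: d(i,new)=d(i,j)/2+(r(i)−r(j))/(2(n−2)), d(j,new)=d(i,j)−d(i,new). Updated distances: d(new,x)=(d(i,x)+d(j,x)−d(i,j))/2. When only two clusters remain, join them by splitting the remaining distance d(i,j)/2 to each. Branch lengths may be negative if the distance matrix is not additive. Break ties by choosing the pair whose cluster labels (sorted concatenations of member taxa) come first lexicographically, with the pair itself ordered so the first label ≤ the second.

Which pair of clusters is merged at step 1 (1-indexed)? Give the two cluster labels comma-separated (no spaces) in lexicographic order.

1. join C+H (d=1, Q=-103) ⇒ CH; edges |C|=-3/2, |H|=5/2
  updated: d(CH,F)=14, d(CH,I)=9/2, d(CH,J)=11, d(CH,N)=9/2, d(CH,V)=33/2
2. join CH+N (d=9/2, Q=-79) ⇒ CHN; edges |CH|=11/4, |N|=7/4
  updated: d(CHN,F)=59/4, d(CHN,I)=9/2, d(CHN,J)=17/4, d(CHN,V)=23/2
3. join CHN+V (d=23/2, Q=-61) ⇒ CHNV; edges |CHN|=3/2, |V|=10
  updated: d(CHNV,F)=85/8, d(CHNV,I)=4, d(CHNV,J)=35/8
4. join CHNV+I (d=4, Q=-23) ⇒ CHINV; edges |CHNV|=15/4, |I|=1/4
  updated: d(CHINV,F)=109/16, d(CHINV,J)=11/16
5. join CHINV+F (d=109/16, Q=-27/2) ⇒ CFHINV; edges |CHINV|=3/4, |F|=97/16
  updated: d(CFHINV,J)=-1/16
6. join CFHINV+J (d=-1/16) ⇒ CFHIJNV; edges |CFHINV|=-1/32, |J|=-1/32
final tree: ((((((C:-3/2,H:5/2):11/4,N:7/4):3/2,V:10):15/4,I:1/4):3/4,F:97/16):-1/32,J:-1/32)
total length: 111/4

C,H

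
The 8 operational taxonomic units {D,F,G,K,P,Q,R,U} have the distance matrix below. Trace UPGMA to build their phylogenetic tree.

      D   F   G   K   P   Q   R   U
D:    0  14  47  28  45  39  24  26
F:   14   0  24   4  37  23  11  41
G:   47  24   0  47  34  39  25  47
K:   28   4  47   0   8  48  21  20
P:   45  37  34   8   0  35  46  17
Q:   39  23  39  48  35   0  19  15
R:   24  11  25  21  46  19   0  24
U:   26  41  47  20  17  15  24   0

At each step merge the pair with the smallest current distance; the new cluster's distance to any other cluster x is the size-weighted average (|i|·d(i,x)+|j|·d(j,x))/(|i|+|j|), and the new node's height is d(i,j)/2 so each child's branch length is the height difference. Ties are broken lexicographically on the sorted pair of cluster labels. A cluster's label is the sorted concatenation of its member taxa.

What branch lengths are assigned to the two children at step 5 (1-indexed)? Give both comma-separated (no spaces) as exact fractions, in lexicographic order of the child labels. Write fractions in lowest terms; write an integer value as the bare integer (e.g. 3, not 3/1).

13,11/2

iteration 1: select F,K (d=4); attach at lengths (2, 2); label the merged cluster FK
  updated: d(D,FK)=21, d(FK,G)=71/2, d(FK,P)=45/2, d(FK,Q)=71/2, d(FK,R)=16, d(FK,U)=61/2
iteration 2: select Q,U (d=15); attach at lengths (15/2, 15/2); label the merged cluster QU
  updated: d(D,QU)=65/2, d(FK,QU)=33, d(G,QU)=43, d(P,QU)=26, d(QU,R)=43/2
iteration 3: select FK,R (d=16); attach at lengths (6, 8); label the merged cluster FKR
  updated: d(D,FKR)=22, d(FKR,G)=32, d(FKR,P)=91/3, d(FKR,QU)=175/6
iteration 4: select D,FKR (d=22); attach at lengths (11, 3); label the merged cluster DFKR
  updated: d(DFKR,G)=143/4, d(DFKR,P)=34, d(DFKR,QU)=30
iteration 5: select P,QU (d=26); attach at lengths (13, 11/2); label the merged cluster PQU
  updated: d(DFKR,PQU)=94/3, d(G,PQU)=40
iteration 6: select DFKR,PQU (d=94/3); attach at lengths (14/3, 8/3); label the merged cluster DFKPQRU
  updated: d(DFKPQRU,G)=263/7
iteration 7: select DFKPQRU,G (d=263/7); attach at lengths (131/42, 263/14); label the merged cluster DFGKPQRU
final tree: (((D:11,((F:2,K:2):6,R:8):3):14/3,(P:13,(Q:15/2,U:15/2):11/2):8/3):131/42,G:263/14)
total length: 3979/42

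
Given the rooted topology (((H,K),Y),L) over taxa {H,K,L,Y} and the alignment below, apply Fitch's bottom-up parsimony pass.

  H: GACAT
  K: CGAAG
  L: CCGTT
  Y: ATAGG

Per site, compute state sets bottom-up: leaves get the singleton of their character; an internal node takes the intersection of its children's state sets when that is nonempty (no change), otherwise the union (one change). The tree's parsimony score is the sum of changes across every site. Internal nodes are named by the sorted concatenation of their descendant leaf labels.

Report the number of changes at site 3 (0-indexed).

2

[col 0] HK: children H:{G}, K:{C} ∪→ {C,G}; cost 1
[col 0] HKY: children HK:{C,G}, Y:{A} ∪→ {A,C,G}; cost 1
[col 0] HKLY: children HKY:{A,C,G}, L:{C} ∩→ {C}; cost 0
[col 1] HK: children H:{A}, K:{G} ∪→ {A,G}; cost 1
[col 1] HKY: children HK:{A,G}, Y:{T} ∪→ {A,G,T}; cost 1
[col 1] HKLY: children HKY:{A,G,T}, L:{C} ∪→ {A,C,G,T}; cost 1
[col 2] HK: children H:{C}, K:{A} ∪→ {A,C}; cost 1
[col 2] HKY: children HK:{A,C}, Y:{A} ∩→ {A}; cost 0
[col 2] HKLY: children HKY:{A}, L:{G} ∪→ {A,G}; cost 1
[col 3] HK: children H:{A}, K:{A} ∩→ {A}; cost 0
[col 3] HKY: children HK:{A}, Y:{G} ∪→ {A,G}; cost 1
[col 3] HKLY: children HKY:{A,G}, L:{T} ∪→ {A,G,T}; cost 1
[col 4] HK: children H:{T}, K:{G} ∪→ {G,T}; cost 1
[col 4] HKY: children HK:{G,T}, Y:{G} ∩→ {G}; cost 0
[col 4] HKLY: children HKY:{G}, L:{T} ∪→ {G,T}; cost 1
per-site changes: [2, 3, 2, 2, 2]; total = 11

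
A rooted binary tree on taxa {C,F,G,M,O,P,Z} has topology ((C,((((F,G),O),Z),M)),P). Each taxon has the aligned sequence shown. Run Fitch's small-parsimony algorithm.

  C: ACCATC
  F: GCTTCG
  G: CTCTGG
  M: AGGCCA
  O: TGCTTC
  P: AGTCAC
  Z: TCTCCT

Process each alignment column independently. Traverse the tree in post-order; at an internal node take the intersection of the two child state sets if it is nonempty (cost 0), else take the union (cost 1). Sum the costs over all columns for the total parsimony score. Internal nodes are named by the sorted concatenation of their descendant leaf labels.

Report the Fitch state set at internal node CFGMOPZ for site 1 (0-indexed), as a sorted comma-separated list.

C,G

[col 0] FG: children F:{G}, G:{C} ∪→ {C,G}; cost 1
[col 0] FGO: children FG:{C,G}, O:{T} ∪→ {C,G,T}; cost 1
[col 0] FGOZ: children FGO:{C,G,T}, Z:{T} ∩→ {T}; cost 0
[col 0] FGMOZ: children FGOZ:{T}, M:{A} ∪→ {A,T}; cost 1
[col 0] CFGMOZ: children C:{A}, FGMOZ:{A,T} ∩→ {A}; cost 0
[col 0] CFGMOPZ: children CFGMOZ:{A}, P:{A} ∩→ {A}; cost 0
[col 1] FG: children F:{C}, G:{T} ∪→ {C,T}; cost 1
[col 1] FGO: children FG:{C,T}, O:{G} ∪→ {C,G,T}; cost 1
[col 1] FGOZ: children FGO:{C,G,T}, Z:{C} ∩→ {C}; cost 0
[col 1] FGMOZ: children FGOZ:{C}, M:{G} ∪→ {C,G}; cost 1
[col 1] CFGMOZ: children C:{C}, FGMOZ:{C,G} ∩→ {C}; cost 0
[col 1] CFGMOPZ: children CFGMOZ:{C}, P:{G} ∪→ {C,G}; cost 1
[col 2] FG: children F:{T}, G:{C} ∪→ {C,T}; cost 1
[col 2] FGO: children FG:{C,T}, O:{C} ∩→ {C}; cost 0
[col 2] FGOZ: children FGO:{C}, Z:{T} ∪→ {C,T}; cost 1
[col 2] FGMOZ: children FGOZ:{C,T}, M:{G} ∪→ {C,G,T}; cost 1
[col 2] CFGMOZ: children C:{C}, FGMOZ:{C,G,T} ∩→ {C}; cost 0
[col 2] CFGMOPZ: children CFGMOZ:{C}, P:{T} ∪→ {C,T}; cost 1
[col 3] FG: children F:{T}, G:{T} ∩→ {T}; cost 0
[col 3] FGO: children FG:{T}, O:{T} ∩→ {T}; cost 0
[col 3] FGOZ: children FGO:{T}, Z:{C} ∪→ {C,T}; cost 1
[col 3] FGMOZ: children FGOZ:{C,T}, M:{C} ∩→ {C}; cost 0
[col 3] CFGMOZ: children C:{A}, FGMOZ:{C} ∪→ {A,C}; cost 1
[col 3] CFGMOPZ: children CFGMOZ:{A,C}, P:{C} ∩→ {C}; cost 0
[col 4] FG: children F:{C}, G:{G} ∪→ {C,G}; cost 1
[col 4] FGO: children FG:{C,G}, O:{T} ∪→ {C,G,T}; cost 1
[col 4] FGOZ: children FGO:{C,G,T}, Z:{C} ∩→ {C}; cost 0
[col 4] FGMOZ: children FGOZ:{C}, M:{C} ∩→ {C}; cost 0
[col 4] CFGMOZ: children C:{T}, FGMOZ:{C} ∪→ {C,T}; cost 1
[col 4] CFGMOPZ: children CFGMOZ:{C,T}, P:{A} ∪→ {A,C,T}; cost 1
[col 5] FG: children F:{G}, G:{G} ∩→ {G}; cost 0
[col 5] FGO: children FG:{G}, O:{C} ∪→ {C,G}; cost 1
[col 5] FGOZ: children FGO:{C,G}, Z:{T} ∪→ {C,G,T}; cost 1
[col 5] FGMOZ: children FGOZ:{C,G,T}, M:{A} ∪→ {A,C,G,T}; cost 1
[col 5] CFGMOZ: children C:{C}, FGMOZ:{A,C,G,T} ∩→ {C}; cost 0
[col 5] CFGMOPZ: children CFGMOZ:{C}, P:{C} ∩→ {C}; cost 0
per-site changes: [3, 4, 4, 2, 4, 3]; total = 20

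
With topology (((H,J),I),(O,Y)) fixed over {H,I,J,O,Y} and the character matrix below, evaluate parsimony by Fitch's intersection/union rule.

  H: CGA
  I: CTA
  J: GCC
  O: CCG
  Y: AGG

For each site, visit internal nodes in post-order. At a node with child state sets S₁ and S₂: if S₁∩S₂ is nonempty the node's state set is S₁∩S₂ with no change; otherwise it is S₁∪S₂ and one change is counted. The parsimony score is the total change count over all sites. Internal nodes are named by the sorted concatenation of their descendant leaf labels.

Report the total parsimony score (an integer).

7

HJ@0: {C} ∪ {G} = {C,G} (union, +1)
HIJ@0: {C,G} ∩ {C} = {C} (intersection, +0)
OY@0: {C} ∪ {A} = {A,C} (union, +1)
HIJOY@0: {C} ∩ {A,C} = {C} (intersection, +0)
HJ@1: {G} ∪ {C} = {C,G} (union, +1)
HIJ@1: {C,G} ∪ {T} = {C,G,T} (union, +1)
OY@1: {C} ∪ {G} = {C,G} (union, +1)
HIJOY@1: {C,G,T} ∩ {C,G} = {C,G} (intersection, +0)
HJ@2: {A} ∪ {C} = {A,C} (union, +1)
HIJ@2: {A,C} ∩ {A} = {A} (intersection, +0)
OY@2: {G} ∩ {G} = {G} (intersection, +0)
HIJOY@2: {A} ∪ {G} = {A,G} (union, +1)
per-site changes: [2, 3, 2]; total = 7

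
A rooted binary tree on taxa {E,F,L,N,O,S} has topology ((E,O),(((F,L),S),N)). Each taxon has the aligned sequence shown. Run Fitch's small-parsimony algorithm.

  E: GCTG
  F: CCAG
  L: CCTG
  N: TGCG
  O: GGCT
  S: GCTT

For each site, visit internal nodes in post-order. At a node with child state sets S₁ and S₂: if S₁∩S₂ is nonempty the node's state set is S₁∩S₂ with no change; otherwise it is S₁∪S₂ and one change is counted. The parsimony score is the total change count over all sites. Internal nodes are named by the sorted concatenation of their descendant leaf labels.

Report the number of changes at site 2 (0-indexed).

[col 0] EO: children E:{G}, O:{G} ∩→ {G}; cost 0
[col 0] FL: children F:{C}, L:{C} ∩→ {C}; cost 0
[col 0] FLS: children FL:{C}, S:{G} ∪→ {C,G}; cost 1
[col 0] FLNS: children FLS:{C,G}, N:{T} ∪→ {C,G,T}; cost 1
[col 0] EFLNOS: children EO:{G}, FLNS:{C,G,T} ∩→ {G}; cost 0
[col 1] EO: children E:{C}, O:{G} ∪→ {C,G}; cost 1
[col 1] FL: children F:{C}, L:{C} ∩→ {C}; cost 0
[col 1] FLS: children FL:{C}, S:{C} ∩→ {C}; cost 0
[col 1] FLNS: children FLS:{C}, N:{G} ∪→ {C,G}; cost 1
[col 1] EFLNOS: children EO:{C,G}, FLNS:{C,G} ∩→ {C,G}; cost 0
[col 2] EO: children E:{T}, O:{C} ∪→ {C,T}; cost 1
[col 2] FL: children F:{A}, L:{T} ∪→ {A,T}; cost 1
[col 2] FLS: children FL:{A,T}, S:{T} ∩→ {T}; cost 0
[col 2] FLNS: children FLS:{T}, N:{C} ∪→ {C,T}; cost 1
[col 2] EFLNOS: children EO:{C,T}, FLNS:{C,T} ∩→ {C,T}; cost 0
[col 3] EO: children E:{G}, O:{T} ∪→ {G,T}; cost 1
[col 3] FL: children F:{G}, L:{G} ∩→ {G}; cost 0
[col 3] FLS: children FL:{G}, S:{T} ∪→ {G,T}; cost 1
[col 3] FLNS: children FLS:{G,T}, N:{G} ∩→ {G}; cost 0
[col 3] EFLNOS: children EO:{G,T}, FLNS:{G} ∩→ {G}; cost 0
per-site changes: [2, 2, 3, 2]; total = 9

3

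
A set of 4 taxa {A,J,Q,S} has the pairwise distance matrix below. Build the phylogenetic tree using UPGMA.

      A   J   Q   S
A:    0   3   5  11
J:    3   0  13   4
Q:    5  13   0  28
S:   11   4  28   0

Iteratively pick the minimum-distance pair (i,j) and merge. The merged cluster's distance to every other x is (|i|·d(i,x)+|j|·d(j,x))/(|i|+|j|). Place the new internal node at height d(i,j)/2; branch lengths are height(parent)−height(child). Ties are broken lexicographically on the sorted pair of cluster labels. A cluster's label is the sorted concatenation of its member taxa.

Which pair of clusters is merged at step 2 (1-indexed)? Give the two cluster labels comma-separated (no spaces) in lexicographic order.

1. join A+J (d=3) ⇒ AJ; edges |A|=3/2, |J|=3/2
  updated: d(AJ,Q)=9, d(AJ,S)=15/2
2. join AJ+S (d=15/2) ⇒ AJS; edges |AJ|=9/4, |S|=15/4
  updated: d(AJS,Q)=46/3
3. join AJS+Q (d=46/3) ⇒ AJQS; edges |AJS|=47/12, |Q|=23/3
final tree: (((A:3/2,J:3/2):9/4,S:15/4):47/12,Q:23/3)
total length: 247/12

AJ,S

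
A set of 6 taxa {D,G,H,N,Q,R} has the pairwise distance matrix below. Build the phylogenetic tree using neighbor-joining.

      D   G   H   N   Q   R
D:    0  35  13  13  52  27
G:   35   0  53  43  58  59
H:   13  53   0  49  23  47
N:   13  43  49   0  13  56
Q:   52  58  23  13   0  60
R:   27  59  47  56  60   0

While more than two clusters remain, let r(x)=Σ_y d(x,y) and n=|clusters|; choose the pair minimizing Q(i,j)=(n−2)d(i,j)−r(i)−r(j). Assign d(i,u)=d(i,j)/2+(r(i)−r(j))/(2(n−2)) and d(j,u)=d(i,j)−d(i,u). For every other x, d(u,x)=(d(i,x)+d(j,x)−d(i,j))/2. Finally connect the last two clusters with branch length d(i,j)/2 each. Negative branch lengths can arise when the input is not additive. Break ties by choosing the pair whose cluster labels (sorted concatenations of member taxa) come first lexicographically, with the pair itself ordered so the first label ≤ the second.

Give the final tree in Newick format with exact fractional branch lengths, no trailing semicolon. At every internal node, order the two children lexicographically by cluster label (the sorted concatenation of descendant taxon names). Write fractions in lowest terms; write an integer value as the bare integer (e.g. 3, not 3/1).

1. join N+Q (d=13, Q=-328) ⇒ NQ; edges |N|=5/2, |Q|=21/2
  updated: d(D,NQ)=26, d(G,NQ)=44, d(H,NQ)=59/2, d(NQ,R)=103/2
2. join G+NQ (d=44, Q=-210) ⇒ GNQ; edges |G|=86/3, |NQ|=46/3
  updated: d(D,GNQ)=17/2, d(GNQ,H)=77/4, d(GNQ,R)=133/4
3. join D+H (d=13, Q=-407/4) ⇒ DH; edges |D|=-19/16, |H|=227/16
  updated: d(DH,GNQ)=59/8, d(DH,R)=61/2
4. join DH+GNQ (d=59/8, Q=-569/8) ⇒ DGHNQ; edges |DH|=37/16, |GNQ|=81/16
  updated: d(DGHNQ,R)=451/16
5. join DGHNQ+R (d=451/16) ⇒ DGHNQR; edges |DGHNQ|=451/32, |R|=451/32
final tree: (((D:-19/16,H:227/16):37/16,(G:86/3,(N:5/2,Q:21/2):46/3):81/16):451/32,R:451/32)
total length: 1689/16

(((D:-19/16,H:227/16):37/16,(G:86/3,(N:5/2,Q:21/2):46/3):81/16):451/32,R:451/32)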